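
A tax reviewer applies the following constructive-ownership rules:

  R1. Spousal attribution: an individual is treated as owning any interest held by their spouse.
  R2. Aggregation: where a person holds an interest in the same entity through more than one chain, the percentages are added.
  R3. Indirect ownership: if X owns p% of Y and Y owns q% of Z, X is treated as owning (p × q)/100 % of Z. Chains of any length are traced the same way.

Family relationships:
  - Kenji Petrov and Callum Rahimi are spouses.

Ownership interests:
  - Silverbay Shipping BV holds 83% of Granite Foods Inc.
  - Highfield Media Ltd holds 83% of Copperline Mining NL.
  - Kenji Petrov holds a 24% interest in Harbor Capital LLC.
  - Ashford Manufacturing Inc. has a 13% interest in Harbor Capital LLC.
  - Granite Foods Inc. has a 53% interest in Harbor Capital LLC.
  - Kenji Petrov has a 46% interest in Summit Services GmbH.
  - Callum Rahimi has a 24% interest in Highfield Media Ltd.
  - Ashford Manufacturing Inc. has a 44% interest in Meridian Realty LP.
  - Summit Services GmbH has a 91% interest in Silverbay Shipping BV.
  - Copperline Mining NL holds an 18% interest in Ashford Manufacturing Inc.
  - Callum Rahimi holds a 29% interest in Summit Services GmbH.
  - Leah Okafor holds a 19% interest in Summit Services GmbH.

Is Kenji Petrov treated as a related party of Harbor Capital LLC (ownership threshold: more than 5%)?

By spousal attribution (R1), Kenji Petrov is treated as also owning Callum Rahimi's interest in Summit Services GmbH, giving 46% + 29% = 75%.
By spousal attribution (R1), Kenji Petrov is treated as owning Callum Rahimi's 24% interest in Highfield Media Ltd.
Chain via Summit Services GmbH → Silverbay Shipping BV → Granite Foods Inc. (R3): 75% × 91% × 83% × 53% = 30.023175% of Harbor Capital LLC.
Direct interest in Harbor Capital LLC: 24%.
Chain via Highfield Media Ltd → Copperline Mining NL → Ashford Manufacturing Inc. (R3): 24% × 83% × 18% × 13% = 0.466128% of Harbor Capital LLC.
Aggregating (R2): 30.023175% + 24% + 0.466128% = 54.489303%.
54.489303% exceeds the 5% threshold, so Kenji is a related party to Harbor Capital LLC.

Yes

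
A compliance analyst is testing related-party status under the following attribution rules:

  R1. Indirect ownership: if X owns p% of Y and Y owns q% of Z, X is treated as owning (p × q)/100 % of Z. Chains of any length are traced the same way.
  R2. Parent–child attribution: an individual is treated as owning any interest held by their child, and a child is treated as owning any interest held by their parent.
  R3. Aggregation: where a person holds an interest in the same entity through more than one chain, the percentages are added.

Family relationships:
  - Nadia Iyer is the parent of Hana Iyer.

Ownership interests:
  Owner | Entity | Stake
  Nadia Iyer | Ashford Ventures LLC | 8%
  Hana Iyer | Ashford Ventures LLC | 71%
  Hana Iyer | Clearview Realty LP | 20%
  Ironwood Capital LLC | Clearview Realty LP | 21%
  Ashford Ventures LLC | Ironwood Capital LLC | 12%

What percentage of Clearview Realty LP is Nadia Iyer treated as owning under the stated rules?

21.9908%

By parent–child attribution (R2), Nadia Iyer is treated as also owning Hana Iyer's interest in Ashford Ventures LLC, giving 8% + 71% = 79%.
By parent–child attribution (R2), Nadia Iyer is treated as owning Hana Iyer's 20% interest in Clearview Realty LP.
Chain via Ashford Ventures LLC → Ironwood Capital LLC (R1): 79% × 12% × 21% = 1.9908% of Clearview Realty LP.
Direct interest in Clearview Realty LP: 20%.
Aggregating (R3): 1.9908% + 20% = 21.9908%.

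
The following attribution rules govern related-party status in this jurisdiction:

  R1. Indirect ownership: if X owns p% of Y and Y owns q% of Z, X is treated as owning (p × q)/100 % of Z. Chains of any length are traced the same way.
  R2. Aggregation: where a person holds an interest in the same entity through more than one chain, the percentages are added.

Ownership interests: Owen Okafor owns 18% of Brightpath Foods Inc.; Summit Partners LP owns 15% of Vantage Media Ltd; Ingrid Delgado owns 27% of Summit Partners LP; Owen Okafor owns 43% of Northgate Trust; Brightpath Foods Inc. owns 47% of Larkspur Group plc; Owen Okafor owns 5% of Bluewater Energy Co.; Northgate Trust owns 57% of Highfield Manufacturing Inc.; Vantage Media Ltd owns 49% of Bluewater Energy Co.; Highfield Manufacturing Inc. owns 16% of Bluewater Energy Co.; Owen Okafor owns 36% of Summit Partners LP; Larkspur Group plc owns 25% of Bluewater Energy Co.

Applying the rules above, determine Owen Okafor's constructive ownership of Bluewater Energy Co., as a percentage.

13.6826%

Chain via Brightpath Foods Inc. → Larkspur Group plc (R1): 18% × 47% × 25% = 2.115% of Bluewater Energy Co.
Chain via Summit Partners LP → Vantage Media Ltd (R1): 36% × 15% × 49% = 2.646% of Bluewater Energy Co.
Chain via Northgate Trust → Highfield Manufacturing Inc. (R1): 43% × 57% × 16% = 3.9216% of Bluewater Energy Co.
Direct interest in Bluewater Energy Co: 5%.
Aggregating (R2): 2.115% + 2.646% + 3.9216% + 5% = 13.6826%.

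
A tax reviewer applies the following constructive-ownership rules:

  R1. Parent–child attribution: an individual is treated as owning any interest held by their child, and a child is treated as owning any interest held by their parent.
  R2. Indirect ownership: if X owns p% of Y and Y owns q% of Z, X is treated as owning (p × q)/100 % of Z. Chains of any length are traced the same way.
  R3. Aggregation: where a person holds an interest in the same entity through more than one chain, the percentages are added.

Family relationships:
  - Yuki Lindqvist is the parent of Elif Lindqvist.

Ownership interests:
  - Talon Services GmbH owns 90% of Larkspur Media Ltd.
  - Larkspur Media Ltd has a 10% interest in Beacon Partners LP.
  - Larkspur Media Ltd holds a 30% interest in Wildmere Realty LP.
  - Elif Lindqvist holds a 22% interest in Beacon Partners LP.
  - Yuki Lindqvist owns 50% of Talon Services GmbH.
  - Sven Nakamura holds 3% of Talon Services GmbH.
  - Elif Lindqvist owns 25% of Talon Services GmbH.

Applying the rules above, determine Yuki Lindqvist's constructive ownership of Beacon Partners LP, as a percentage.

By parent–child attribution (R1), Yuki Lindqvist is treated as also owning Elif Lindqvist's interest in Talon Services GmbH, giving 50% + 25% = 75%.
By parent–child attribution (R1), Yuki Lindqvist is treated as owning Elif Lindqvist's 22% interest in Beacon Partners LP.
Chain via Talon Services GmbH → Larkspur Media Ltd (R2): 75% × 90% × 10% = 6.75% of Beacon Partners LP.
Direct interest in Beacon Partners LP: 22%.
Aggregating (R3): 6.75% + 22% = 28.75%.

28.75%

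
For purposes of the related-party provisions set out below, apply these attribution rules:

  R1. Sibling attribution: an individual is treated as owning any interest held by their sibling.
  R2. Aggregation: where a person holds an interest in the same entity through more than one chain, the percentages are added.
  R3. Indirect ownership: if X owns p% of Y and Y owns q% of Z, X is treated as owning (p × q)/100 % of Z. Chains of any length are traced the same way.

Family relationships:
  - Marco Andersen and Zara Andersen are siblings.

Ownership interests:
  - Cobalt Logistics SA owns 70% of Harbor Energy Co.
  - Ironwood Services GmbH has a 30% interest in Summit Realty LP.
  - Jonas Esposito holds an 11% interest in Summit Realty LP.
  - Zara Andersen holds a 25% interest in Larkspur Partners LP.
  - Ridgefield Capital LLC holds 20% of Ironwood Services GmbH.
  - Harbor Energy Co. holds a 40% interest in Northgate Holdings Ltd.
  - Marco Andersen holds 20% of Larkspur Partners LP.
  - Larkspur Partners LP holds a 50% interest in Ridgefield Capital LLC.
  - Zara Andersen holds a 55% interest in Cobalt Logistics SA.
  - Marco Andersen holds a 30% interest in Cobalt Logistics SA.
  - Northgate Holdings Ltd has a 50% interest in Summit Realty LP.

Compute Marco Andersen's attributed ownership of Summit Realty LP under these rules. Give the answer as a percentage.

By sibling attribution (R1), Marco Andersen is treated as also owning Zara Andersen's interest in Cobalt Logistics SA, giving 30% + 55% = 85%.
By sibling attribution (R1), Marco Andersen is treated as also owning Zara Andersen's interest in Larkspur Partners LP, giving 20% + 25% = 45%.
Chain via Cobalt Logistics SA → Harbor Energy Co. → Northgate Holdings Ltd (R3): 85% × 70% × 40% × 50% = 11.9% of Summit Realty LP.
Chain via Larkspur Partners LP → Ridgefield Capital LLC → Ironwood Services GmbH (R3): 45% × 50% × 20% × 30% = 1.35% of Summit Realty LP.
Aggregating (R2): 11.9% + 1.35% = 13.25%.

13.25%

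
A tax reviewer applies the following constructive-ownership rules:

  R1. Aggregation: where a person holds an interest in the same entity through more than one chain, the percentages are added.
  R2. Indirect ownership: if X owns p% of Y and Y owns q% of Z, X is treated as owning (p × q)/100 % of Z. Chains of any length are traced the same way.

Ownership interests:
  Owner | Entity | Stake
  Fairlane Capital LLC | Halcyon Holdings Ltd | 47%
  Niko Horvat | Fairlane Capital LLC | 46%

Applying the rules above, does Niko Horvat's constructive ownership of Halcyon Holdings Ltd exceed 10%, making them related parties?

Yes

Chain via Fairlane Capital LLC (R2): 46% × 47% = 21.62% of Halcyon Holdings Ltd.
21.62% exceeds the 10% threshold, so Niko is a related party to Halcyon Holdings Ltd.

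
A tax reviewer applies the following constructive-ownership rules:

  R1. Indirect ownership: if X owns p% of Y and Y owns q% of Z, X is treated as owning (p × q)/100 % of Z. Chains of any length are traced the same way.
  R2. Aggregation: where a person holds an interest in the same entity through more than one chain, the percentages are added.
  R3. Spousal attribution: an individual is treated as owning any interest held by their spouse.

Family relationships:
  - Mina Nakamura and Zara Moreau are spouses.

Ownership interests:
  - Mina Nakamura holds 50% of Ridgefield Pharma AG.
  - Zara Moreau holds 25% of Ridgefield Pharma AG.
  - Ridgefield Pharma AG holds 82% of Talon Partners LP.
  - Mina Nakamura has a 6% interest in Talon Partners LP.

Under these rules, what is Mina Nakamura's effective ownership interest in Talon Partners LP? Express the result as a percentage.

By spousal attribution (R3), Mina Nakamura is treated as also owning Zara Moreau's interest in Ridgefield Pharma AG, giving 50% + 25% = 75%.
Chain via Ridgefield Pharma AG (R1): 75% × 82% = 61.5% of Talon Partners LP.
Direct interest in Talon Partners LP: 6%.
Aggregating (R2): 61.5% + 6% = 67.5%.

67.5%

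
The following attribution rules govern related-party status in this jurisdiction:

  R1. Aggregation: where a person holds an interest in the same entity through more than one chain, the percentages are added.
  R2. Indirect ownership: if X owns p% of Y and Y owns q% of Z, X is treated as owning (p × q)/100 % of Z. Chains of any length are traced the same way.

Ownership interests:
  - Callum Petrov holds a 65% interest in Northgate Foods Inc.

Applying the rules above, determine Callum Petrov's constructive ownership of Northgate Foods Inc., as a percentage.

Direct interest in Northgate Foods Inc: 65%.

65%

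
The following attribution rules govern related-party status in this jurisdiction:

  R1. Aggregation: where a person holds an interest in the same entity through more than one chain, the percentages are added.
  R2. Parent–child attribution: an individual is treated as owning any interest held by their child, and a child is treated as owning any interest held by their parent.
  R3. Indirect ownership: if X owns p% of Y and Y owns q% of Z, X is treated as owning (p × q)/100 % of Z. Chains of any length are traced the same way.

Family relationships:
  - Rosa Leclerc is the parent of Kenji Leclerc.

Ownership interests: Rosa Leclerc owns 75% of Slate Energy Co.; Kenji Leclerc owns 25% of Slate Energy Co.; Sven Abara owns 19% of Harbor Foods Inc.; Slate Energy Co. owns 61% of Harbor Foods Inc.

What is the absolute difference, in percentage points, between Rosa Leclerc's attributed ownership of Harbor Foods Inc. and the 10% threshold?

By parent–child attribution (R2), Rosa Leclerc is treated as also owning Kenji Leclerc's interest in Slate Energy Co, giving 75% + 25% = 100%.
Chain via Slate Energy Co. (R3): 100% × 61% = 61% of Harbor Foods Inc.
61% exceeds the 10% threshold by 51 percentage points.

51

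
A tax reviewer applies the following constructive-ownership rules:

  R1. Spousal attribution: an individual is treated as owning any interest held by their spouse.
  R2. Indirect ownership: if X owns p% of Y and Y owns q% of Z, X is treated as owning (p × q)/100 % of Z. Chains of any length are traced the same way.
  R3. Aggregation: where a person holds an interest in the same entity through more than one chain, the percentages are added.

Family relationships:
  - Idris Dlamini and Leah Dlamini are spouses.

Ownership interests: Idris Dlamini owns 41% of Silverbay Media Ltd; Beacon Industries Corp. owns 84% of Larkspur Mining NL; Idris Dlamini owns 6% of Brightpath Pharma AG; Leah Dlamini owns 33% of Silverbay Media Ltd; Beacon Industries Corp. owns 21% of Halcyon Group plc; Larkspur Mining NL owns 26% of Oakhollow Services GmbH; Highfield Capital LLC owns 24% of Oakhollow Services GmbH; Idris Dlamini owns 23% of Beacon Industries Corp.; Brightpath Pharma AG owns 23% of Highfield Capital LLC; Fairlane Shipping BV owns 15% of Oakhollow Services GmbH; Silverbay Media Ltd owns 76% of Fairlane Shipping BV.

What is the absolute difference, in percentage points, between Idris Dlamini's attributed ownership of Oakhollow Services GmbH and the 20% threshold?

6.2096

By spousal attribution (R1), Idris Dlamini is treated as also owning Leah Dlamini's interest in Silverbay Media Ltd, giving 41% + 33% = 74%.
Chain via Beacon Industries Corp. → Larkspur Mining NL (R2): 23% × 84% × 26% = 5.0232% of Oakhollow Services GmbH.
Chain via Silverbay Media Ltd → Fairlane Shipping BV (R2): 74% × 76% × 15% = 8.436% of Oakhollow Services GmbH.
Chain via Brightpath Pharma AG → Highfield Capital LLC (R2): 6% × 23% × 24% = 0.3312% of Oakhollow Services GmbH.
Aggregating (R3): 5.0232% + 8.436% + 0.3312% = 13.7904%.
13.7904% falls short of the 20% threshold by 6.2096 percentage points.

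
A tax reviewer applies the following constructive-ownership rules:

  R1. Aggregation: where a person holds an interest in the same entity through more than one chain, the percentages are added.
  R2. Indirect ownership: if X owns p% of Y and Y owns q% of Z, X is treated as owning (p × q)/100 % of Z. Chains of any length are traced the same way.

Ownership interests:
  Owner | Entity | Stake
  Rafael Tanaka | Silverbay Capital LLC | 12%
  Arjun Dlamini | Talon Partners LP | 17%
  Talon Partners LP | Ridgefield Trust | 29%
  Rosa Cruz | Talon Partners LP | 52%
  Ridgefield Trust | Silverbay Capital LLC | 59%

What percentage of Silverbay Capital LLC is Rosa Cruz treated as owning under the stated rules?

8.8972%

Chain via Talon Partners LP → Ridgefield Trust (R2): 52% × 29% × 59% = 8.8972% of Silverbay Capital LLC.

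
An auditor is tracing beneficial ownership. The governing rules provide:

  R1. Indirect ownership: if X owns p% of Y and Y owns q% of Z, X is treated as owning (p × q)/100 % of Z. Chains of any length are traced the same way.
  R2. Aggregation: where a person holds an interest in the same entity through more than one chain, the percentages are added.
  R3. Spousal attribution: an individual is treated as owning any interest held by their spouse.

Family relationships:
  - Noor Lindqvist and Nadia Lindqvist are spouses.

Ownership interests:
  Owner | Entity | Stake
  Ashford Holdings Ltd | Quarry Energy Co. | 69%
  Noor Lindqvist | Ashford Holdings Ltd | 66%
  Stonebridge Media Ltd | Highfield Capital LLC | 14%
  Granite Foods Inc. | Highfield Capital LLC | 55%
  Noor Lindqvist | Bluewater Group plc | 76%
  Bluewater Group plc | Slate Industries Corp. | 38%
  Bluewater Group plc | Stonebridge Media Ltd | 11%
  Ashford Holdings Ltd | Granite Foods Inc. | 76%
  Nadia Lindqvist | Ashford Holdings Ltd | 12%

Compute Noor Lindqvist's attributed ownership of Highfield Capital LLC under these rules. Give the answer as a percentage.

33.7744%

By spousal attribution (R3), Noor Lindqvist is treated as also owning Nadia Lindqvist's interest in Ashford Holdings Ltd, giving 66% + 12% = 78%.
Chain via Ashford Holdings Ltd → Granite Foods Inc. (R1): 78% × 76% × 55% = 32.604% of Highfield Capital LLC.
Chain via Bluewater Group plc → Stonebridge Media Ltd (R1): 76% × 11% × 14% = 1.1704% of Highfield Capital LLC.
Aggregating (R2): 32.604% + 1.1704% = 33.7744%.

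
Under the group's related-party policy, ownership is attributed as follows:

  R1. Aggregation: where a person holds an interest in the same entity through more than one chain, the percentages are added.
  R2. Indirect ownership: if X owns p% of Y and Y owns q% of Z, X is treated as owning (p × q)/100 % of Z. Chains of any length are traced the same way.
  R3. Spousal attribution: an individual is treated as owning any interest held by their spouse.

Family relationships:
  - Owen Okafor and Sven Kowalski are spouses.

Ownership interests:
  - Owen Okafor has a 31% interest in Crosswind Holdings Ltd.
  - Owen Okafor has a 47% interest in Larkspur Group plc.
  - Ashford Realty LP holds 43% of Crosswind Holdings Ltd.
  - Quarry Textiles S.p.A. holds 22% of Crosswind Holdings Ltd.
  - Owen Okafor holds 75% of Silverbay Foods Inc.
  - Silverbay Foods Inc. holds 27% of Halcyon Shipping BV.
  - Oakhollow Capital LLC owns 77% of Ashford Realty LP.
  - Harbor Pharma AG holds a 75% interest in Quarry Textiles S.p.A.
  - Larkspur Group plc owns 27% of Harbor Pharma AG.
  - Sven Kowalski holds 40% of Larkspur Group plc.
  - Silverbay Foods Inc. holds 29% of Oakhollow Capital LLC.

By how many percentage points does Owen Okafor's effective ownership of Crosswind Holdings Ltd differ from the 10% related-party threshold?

By spousal attribution (R3), Owen Okafor is treated as also owning Sven Kowalski's interest in Larkspur Group plc, giving 47% + 40% = 87%.
Chain via Silverbay Foods Inc. → Oakhollow Capital LLC → Ashford Realty LP (R2): 75% × 29% × 77% × 43% = 7.201425% of Crosswind Holdings Ltd.
Chain via Larkspur Group plc → Harbor Pharma AG → Quarry Textiles S.p.A. (R2): 87% × 27% × 75% × 22% = 3.87585% of Crosswind Holdings Ltd.
Direct interest in Crosswind Holdings Ltd: 31%.
Aggregating (R1): 7.201425% + 3.87585% + 31% = 42.077275%.
42.077275% exceeds the 10% threshold by 32.077275 percentage points.

32.077275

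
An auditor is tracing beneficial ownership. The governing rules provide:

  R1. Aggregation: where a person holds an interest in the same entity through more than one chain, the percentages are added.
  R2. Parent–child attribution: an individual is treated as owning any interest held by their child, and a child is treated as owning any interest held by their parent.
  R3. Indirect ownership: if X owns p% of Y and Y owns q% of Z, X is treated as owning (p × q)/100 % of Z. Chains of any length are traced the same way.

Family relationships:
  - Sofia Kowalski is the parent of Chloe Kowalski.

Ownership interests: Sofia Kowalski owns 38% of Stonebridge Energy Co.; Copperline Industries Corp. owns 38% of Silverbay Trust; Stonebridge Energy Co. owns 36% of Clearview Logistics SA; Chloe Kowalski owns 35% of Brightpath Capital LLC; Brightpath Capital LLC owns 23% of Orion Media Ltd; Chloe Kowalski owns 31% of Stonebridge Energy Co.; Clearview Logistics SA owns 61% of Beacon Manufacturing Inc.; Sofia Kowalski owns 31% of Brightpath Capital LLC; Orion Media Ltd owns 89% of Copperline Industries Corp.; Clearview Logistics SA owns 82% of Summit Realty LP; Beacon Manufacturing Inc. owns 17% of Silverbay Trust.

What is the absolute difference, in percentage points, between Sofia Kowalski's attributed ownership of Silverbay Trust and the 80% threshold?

By parent–child attribution (R2), Sofia Kowalski is treated as also owning Chloe Kowalski's interest in Brightpath Capital LLC, giving 31% + 35% = 66%.
By parent–child attribution (R2), Sofia Kowalski is treated as also owning Chloe Kowalski's interest in Stonebridge Energy Co, giving 38% + 31% = 69%.
Chain via Brightpath Capital LLC → Orion Media Ltd → Copperline Industries Corp. (R3): 66% × 23% × 89% × 38% = 5.133876% of Silverbay Trust.
Chain via Stonebridge Energy Co. → Clearview Logistics SA → Beacon Manufacturing Inc. (R3): 69% × 36% × 61% × 17% = 2.575908% of Silverbay Trust.
Aggregating (R1): 5.133876% + 2.575908% = 7.709784%.
7.709784% falls short of the 80% threshold by 72.290216 percentage points.

72.290216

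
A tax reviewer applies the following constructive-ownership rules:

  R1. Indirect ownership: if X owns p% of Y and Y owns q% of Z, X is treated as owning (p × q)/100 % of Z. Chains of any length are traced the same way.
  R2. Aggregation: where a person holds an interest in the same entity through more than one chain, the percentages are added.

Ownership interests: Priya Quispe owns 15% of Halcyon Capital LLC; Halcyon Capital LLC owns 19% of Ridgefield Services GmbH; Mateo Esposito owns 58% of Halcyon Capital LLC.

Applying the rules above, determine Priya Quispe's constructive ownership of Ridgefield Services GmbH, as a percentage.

2.85%

Chain via Halcyon Capital LLC (R1): 15% × 19% = 2.85% of Ridgefield Services GmbH.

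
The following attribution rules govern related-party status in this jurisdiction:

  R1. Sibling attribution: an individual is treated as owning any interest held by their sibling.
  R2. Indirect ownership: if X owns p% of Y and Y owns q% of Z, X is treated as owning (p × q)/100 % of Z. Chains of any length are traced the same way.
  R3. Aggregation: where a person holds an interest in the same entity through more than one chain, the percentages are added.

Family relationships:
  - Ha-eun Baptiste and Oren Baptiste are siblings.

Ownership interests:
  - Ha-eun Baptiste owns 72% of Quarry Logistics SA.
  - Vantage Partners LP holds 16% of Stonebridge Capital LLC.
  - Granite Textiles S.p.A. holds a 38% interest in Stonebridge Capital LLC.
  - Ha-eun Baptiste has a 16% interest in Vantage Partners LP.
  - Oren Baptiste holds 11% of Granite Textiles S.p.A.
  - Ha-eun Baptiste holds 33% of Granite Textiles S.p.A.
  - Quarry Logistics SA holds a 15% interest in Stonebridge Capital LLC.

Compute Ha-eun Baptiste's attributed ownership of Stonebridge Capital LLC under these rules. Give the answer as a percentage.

30.08%

By sibling attribution (R1), Ha-eun Baptiste is treated as also owning Oren Baptiste's interest in Granite Textiles S.p.A, giving 33% + 11% = 44%.
Chain via Vantage Partners LP (R2): 16% × 16% = 2.56% of Stonebridge Capital LLC.
Chain via Granite Textiles S.p.A. (R2): 44% × 38% = 16.72% of Stonebridge Capital LLC.
Chain via Quarry Logistics SA (R2): 72% × 15% = 10.8% of Stonebridge Capital LLC.
Aggregating (R3): 2.56% + 16.72% + 10.8% = 30.08%.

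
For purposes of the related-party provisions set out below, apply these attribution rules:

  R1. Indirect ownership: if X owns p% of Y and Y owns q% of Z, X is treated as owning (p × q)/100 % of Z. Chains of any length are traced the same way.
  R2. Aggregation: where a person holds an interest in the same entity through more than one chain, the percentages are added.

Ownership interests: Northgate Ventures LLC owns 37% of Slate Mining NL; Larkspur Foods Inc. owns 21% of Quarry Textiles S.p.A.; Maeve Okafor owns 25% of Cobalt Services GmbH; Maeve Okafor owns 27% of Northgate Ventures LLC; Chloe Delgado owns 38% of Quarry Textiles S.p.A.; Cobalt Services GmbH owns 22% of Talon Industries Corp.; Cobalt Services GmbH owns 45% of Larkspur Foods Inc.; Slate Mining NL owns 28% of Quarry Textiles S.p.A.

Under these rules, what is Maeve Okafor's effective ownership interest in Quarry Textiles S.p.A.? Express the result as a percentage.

5.1597%

Chain via Northgate Ventures LLC → Slate Mining NL (R1): 27% × 37% × 28% = 2.7972% of Quarry Textiles S.p.A.
Chain via Cobalt Services GmbH → Larkspur Foods Inc. (R1): 25% × 45% × 21% = 2.3625% of Quarry Textiles S.p.A.
Aggregating (R2): 2.7972% + 2.3625% = 5.1597%.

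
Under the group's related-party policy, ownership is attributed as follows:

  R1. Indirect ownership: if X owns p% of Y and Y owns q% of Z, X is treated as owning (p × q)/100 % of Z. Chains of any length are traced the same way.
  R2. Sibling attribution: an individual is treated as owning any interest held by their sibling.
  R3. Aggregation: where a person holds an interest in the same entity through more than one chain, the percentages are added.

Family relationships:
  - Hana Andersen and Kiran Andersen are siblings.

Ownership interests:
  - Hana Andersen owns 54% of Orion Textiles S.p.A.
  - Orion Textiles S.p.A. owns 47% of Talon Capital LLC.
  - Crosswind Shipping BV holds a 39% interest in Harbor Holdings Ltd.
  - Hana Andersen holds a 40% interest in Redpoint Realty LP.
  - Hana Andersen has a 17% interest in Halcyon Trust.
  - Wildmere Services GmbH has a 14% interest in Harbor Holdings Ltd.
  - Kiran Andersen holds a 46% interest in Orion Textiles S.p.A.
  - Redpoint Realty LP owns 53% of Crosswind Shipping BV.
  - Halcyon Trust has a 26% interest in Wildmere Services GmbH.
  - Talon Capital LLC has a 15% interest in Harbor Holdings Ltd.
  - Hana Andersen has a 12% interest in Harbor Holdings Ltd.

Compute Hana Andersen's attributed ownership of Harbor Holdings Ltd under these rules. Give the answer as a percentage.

By sibling attribution (R2), Hana Andersen is treated as also owning Kiran Andersen's interest in Orion Textiles S.p.A, giving 54% + 46% = 100%.
Chain via Halcyon Trust → Wildmere Services GmbH (R1): 17% × 26% × 14% = 0.6188% of Harbor Holdings Ltd.
Chain via Redpoint Realty LP → Crosswind Shipping BV (R1): 40% × 53% × 39% = 8.268% of Harbor Holdings Ltd.
Chain via Orion Textiles S.p.A. → Talon Capital LLC (R1): 100% × 47% × 15% = 7.05% of Harbor Holdings Ltd.
Direct interest in Harbor Holdings Ltd: 12%.
Aggregating (R3): 0.6188% + 8.268% + 7.05% + 12% = 27.9368%.

27.9368%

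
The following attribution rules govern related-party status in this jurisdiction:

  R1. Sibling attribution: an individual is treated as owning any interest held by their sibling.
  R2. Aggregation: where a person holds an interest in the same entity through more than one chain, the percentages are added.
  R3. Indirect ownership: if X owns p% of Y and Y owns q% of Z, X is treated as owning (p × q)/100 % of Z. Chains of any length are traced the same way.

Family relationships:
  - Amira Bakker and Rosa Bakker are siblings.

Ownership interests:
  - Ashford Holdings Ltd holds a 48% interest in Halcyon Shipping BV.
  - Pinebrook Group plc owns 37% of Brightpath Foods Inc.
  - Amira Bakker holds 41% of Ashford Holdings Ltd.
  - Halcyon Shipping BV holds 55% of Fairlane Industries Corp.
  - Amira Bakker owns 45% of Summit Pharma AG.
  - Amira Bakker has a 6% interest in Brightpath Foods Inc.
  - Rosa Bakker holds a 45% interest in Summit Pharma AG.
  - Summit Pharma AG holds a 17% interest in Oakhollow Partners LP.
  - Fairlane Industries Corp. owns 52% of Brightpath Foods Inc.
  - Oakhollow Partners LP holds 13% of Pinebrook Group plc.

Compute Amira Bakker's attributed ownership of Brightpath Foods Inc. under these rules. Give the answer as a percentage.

12.36441%

By sibling attribution (R1), Amira Bakker is treated as also owning Rosa Bakker's interest in Summit Pharma AG, giving 45% + 45% = 90%.
Chain via Summit Pharma AG → Oakhollow Partners LP → Pinebrook Group plc (R3): 90% × 17% × 13% × 37% = 0.73593% of Brightpath Foods Inc.
Chain via Ashford Holdings Ltd → Halcyon Shipping BV → Fairlane Industries Corp. (R3): 41% × 48% × 55% × 52% = 5.62848% of Brightpath Foods Inc.
Direct interest in Brightpath Foods Inc: 6%.
Aggregating (R2): 0.73593% + 5.62848% + 6% = 12.36441%.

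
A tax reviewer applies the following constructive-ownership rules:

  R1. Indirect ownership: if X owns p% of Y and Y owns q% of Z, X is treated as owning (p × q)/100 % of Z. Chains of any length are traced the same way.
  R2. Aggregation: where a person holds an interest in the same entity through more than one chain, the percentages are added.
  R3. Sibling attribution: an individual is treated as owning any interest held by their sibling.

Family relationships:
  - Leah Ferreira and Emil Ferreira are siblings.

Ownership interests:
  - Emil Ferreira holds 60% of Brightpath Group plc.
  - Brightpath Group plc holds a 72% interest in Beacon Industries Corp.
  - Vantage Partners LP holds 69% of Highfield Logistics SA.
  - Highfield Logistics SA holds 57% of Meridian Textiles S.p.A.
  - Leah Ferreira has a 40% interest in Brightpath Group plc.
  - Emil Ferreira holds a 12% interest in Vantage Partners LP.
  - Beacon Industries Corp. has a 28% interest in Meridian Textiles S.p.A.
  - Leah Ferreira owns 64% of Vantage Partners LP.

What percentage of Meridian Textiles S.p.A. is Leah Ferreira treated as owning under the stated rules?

50.0508%

By sibling attribution (R3), Leah Ferreira is treated as also owning Emil Ferreira's interest in Vantage Partners LP, giving 64% + 12% = 76%.
By sibling attribution (R3), Leah Ferreira is treated as also owning Emil Ferreira's interest in Brightpath Group plc, giving 40% + 60% = 100%.
Chain via Vantage Partners LP → Highfield Logistics SA (R1): 76% × 69% × 57% = 29.8908% of Meridian Textiles S.p.A.
Chain via Brightpath Group plc → Beacon Industries Corp. (R1): 100% × 72% × 28% = 20.16% of Meridian Textiles S.p.A.
Aggregating (R2): 29.8908% + 20.16% = 50.0508%.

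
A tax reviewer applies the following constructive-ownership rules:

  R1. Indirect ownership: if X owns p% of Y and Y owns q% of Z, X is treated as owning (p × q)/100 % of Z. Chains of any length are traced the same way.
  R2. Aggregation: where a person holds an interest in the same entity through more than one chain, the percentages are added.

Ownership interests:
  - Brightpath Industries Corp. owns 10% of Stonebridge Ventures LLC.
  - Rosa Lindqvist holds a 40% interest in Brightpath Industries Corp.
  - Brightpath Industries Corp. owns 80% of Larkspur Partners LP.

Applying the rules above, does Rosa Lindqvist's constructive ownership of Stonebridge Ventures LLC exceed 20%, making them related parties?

No

Chain via Brightpath Industries Corp. (R1): 40% × 10% = 4% of Stonebridge Ventures LLC.
4% does not exceed the 20% threshold, so Rosa is not a related party to Stonebridge Ventures LLC.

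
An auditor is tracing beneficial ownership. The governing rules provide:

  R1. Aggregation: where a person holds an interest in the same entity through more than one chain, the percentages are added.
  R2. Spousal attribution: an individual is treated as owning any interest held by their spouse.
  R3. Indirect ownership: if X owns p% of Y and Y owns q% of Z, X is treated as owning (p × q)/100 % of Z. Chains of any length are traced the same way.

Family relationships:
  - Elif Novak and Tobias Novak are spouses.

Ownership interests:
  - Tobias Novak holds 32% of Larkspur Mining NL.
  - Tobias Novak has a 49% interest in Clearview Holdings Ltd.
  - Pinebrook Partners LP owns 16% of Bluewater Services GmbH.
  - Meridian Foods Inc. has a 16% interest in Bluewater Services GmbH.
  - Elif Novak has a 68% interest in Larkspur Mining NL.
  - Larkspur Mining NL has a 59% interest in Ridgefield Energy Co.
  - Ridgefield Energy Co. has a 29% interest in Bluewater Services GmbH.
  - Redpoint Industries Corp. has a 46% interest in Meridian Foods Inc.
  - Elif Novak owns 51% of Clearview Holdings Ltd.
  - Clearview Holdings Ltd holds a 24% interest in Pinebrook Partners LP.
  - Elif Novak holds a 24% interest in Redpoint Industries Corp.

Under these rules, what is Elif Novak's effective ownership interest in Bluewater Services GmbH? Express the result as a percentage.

22.7164%

By spousal attribution (R2), Elif Novak is treated as also owning Tobias Novak's interest in Clearview Holdings Ltd, giving 51% + 49% = 100%.
By spousal attribution (R2), Elif Novak is treated as also owning Tobias Novak's interest in Larkspur Mining NL, giving 68% + 32% = 100%.
Chain via Clearview Holdings Ltd → Pinebrook Partners LP (R3): 100% × 24% × 16% = 3.84% of Bluewater Services GmbH.
Chain via Redpoint Industries Corp. → Meridian Foods Inc. (R3): 24% × 46% × 16% = 1.7664% of Bluewater Services GmbH.
Chain via Larkspur Mining NL → Ridgefield Energy Co. (R3): 100% × 59% × 29% = 17.11% of Bluewater Services GmbH.
Aggregating (R1): 3.84% + 1.7664% + 17.11% = 22.7164%.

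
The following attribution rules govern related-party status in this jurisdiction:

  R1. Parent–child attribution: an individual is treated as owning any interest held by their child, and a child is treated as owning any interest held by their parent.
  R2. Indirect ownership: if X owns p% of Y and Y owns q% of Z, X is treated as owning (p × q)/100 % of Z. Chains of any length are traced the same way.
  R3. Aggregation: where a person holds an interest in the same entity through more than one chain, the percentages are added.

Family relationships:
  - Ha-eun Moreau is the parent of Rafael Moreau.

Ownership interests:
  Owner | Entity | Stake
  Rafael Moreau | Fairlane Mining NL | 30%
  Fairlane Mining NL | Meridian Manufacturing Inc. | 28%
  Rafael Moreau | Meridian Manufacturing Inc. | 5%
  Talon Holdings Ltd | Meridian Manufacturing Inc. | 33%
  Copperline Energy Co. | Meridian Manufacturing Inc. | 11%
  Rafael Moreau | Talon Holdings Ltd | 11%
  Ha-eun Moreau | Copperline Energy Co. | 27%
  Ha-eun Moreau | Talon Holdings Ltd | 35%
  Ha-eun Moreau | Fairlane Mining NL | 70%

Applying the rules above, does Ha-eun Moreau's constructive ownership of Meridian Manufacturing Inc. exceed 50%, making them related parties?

By parent–child attribution (R1), Ha-eun Moreau is treated as also owning Rafael Moreau's interest in Fairlane Mining NL, giving 70% + 30% = 100%.
By parent–child attribution (R1), Ha-eun Moreau is treated as also owning Rafael Moreau's interest in Talon Holdings Ltd, giving 35% + 11% = 46%.
By parent–child attribution (R1), Ha-eun Moreau is treated as owning Rafael Moreau's 5% interest in Meridian Manufacturing Inc.
Chain via Copperline Energy Co. (R2): 27% × 11% = 2.97% of Meridian Manufacturing Inc.
Chain via Fairlane Mining NL (R2): 100% × 28% = 28% of Meridian Manufacturing Inc.
Chain via Talon Holdings Ltd (R2): 46% × 33% = 15.18% of Meridian Manufacturing Inc.
Direct interest in Meridian Manufacturing Inc: 5%.
Aggregating (R3): 2.97% + 28% + 15.18% + 5% = 51.15%.
51.15% exceeds the 50% threshold, so Ha-eun is a related party to Meridian Manufacturing Inc.

Yes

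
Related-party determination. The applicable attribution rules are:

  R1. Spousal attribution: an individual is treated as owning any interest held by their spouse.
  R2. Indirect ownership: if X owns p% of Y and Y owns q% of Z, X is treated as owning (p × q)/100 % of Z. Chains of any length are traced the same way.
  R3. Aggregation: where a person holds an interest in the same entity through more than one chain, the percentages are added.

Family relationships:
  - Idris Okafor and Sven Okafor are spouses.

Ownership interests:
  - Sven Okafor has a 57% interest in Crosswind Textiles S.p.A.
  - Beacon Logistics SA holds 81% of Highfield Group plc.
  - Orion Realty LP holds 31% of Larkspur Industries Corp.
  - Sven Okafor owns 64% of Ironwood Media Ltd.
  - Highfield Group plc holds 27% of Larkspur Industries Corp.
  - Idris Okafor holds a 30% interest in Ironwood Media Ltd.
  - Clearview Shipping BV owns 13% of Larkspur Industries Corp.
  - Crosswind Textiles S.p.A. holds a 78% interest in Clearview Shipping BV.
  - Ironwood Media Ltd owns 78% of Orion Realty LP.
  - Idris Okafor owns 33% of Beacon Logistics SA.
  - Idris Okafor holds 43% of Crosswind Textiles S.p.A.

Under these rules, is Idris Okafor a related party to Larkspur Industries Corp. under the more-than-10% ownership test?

Yes

By spousal attribution (R1), Idris Okafor is treated as also owning Sven Okafor's interest in Crosswind Textiles S.p.A, giving 43% + 57% = 100%.
By spousal attribution (R1), Idris Okafor is treated as also owning Sven Okafor's interest in Ironwood Media Ltd, giving 30% + 64% = 94%.
Chain via Crosswind Textiles S.p.A. → Clearview Shipping BV (R2): 100% × 78% × 13% = 10.14% of Larkspur Industries Corp.
Chain via Beacon Logistics SA → Highfield Group plc (R2): 33% × 81% × 27% = 7.2171% of Larkspur Industries Corp.
Chain via Ironwood Media Ltd → Orion Realty LP (R2): 94% × 78% × 31% = 22.7292% of Larkspur Industries Corp.
Aggregating (R3): 10.14% + 7.2171% + 22.7292% = 40.0863%.
40.0863% exceeds the 10% threshold, so Idris is a related party to Larkspur Industries Corp.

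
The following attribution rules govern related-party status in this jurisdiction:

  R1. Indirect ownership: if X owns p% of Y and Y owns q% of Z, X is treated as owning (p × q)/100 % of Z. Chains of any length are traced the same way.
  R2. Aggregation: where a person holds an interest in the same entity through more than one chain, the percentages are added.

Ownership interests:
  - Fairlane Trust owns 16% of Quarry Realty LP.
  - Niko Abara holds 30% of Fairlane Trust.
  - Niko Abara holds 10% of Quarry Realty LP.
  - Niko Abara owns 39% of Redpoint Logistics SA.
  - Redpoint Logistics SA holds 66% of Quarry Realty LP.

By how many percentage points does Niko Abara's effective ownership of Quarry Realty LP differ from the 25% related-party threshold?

15.54

Chain via Fairlane Trust (R1): 30% × 16% = 4.8% of Quarry Realty LP.
Chain via Redpoint Logistics SA (R1): 39% × 66% = 25.74% of Quarry Realty LP.
Direct interest in Quarry Realty LP: 10%.
Aggregating (R2): 4.8% + 25.74% + 10% = 40.54%.
40.54% exceeds the 25% threshold by 15.54 percentage points.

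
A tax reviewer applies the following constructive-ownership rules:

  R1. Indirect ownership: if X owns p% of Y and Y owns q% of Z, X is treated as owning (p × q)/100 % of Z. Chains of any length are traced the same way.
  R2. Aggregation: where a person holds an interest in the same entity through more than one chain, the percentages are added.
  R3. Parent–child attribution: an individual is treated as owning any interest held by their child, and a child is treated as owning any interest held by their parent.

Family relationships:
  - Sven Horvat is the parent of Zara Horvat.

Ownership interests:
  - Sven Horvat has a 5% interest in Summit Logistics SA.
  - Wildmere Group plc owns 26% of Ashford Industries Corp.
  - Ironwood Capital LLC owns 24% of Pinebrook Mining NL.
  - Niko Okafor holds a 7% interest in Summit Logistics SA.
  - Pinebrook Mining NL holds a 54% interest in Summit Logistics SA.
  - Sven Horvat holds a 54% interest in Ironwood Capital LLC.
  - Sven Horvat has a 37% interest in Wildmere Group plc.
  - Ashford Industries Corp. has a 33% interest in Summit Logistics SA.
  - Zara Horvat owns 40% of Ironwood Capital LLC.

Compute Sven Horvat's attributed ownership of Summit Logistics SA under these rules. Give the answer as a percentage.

By parent–child attribution (R3), Sven Horvat is treated as also owning Zara Horvat's interest in Ironwood Capital LLC, giving 54% + 40% = 94%.
Chain via Ironwood Capital LLC → Pinebrook Mining NL (R1): 94% × 24% × 54% = 12.1824% of Summit Logistics SA.
Chain via Wildmere Group plc → Ashford Industries Corp. (R1): 37% × 26% × 33% = 3.1746% of Summit Logistics SA.
Direct interest in Summit Logistics SA: 5%.
Aggregating (R2): 12.1824% + 3.1746% + 5% = 20.357%.

20.357%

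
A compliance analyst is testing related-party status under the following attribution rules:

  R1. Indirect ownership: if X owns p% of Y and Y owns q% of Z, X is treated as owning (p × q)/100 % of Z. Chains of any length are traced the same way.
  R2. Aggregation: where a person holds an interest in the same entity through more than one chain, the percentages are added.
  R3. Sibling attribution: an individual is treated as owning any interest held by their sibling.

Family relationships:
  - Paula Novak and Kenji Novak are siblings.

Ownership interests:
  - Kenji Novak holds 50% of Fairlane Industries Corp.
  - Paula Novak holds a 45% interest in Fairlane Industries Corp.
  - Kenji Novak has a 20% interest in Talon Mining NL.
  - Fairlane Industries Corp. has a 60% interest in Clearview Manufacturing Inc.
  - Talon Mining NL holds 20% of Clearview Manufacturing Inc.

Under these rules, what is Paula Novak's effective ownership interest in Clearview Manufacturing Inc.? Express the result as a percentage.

By sibling attribution (R3), Paula Novak is treated as also owning Kenji Novak's interest in Fairlane Industries Corp, giving 45% + 50% = 95%.
By sibling attribution (R3), Paula Novak is treated as owning Kenji Novak's 20% interest in Talon Mining NL.
Chain via Fairlane Industries Corp. (R1): 95% × 60% = 57% of Clearview Manufacturing Inc.
Chain via Talon Mining NL (R1): 20% × 20% = 4% of Clearview Manufacturing Inc.
Aggregating (R2): 57% + 4% = 61%.

61%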